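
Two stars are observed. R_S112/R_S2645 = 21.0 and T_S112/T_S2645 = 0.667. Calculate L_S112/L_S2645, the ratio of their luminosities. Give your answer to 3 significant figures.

87.3

From the Stefan–Boltzmann law, L ∝ R²T⁴, so
L_S112/L_S2645 = (R_S112/R_S2645)² (T_S112/T_S2645)⁴ = (21.0)² × (0.667)⁴ = 441.0 × 0.1979 = 87.29.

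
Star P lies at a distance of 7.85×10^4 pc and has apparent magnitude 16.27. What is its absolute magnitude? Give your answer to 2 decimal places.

-3.20

M = m − 5 log₁₀(d/10 pc) = 16.27 − 5 log₁₀(7.85×10^4/10)
  = 16.27 − 5 × 3.895 = 16.27 − 19.47 = -3.20.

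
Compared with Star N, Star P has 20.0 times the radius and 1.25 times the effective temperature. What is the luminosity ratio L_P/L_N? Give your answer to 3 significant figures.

977

From the Stefan–Boltzmann law, L ∝ R²T⁴, so
L_P/L_N = (R_P/R_N)² (T_P/T_N)⁴ = (20.0)² × (1.25)⁴ = 400.0 × 2.441 = 976.6.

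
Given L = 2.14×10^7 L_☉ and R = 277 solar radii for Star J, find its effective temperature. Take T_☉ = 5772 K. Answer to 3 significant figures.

2.36×10^4 K

T/T_☉ = (L/L_☉)^(1/4) / (R/R_☉)^(1/2)
T = 5772 × (2.14×10^7)^(1/4) / √(277) = 5772 × 68.01 / 16.64 = 2.359×10^4 K.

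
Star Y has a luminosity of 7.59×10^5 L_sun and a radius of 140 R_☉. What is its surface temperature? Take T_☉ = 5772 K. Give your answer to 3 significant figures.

1.44×10^4 K

T/T_☉ = (L/L_☉)^(1/4) / (R/R_☉)^(1/2)
T = 5772 × (7.59×10^5)^(1/4) / √(140) = 5772 × 29.52 / 11.83 = 1.440×10^4 K.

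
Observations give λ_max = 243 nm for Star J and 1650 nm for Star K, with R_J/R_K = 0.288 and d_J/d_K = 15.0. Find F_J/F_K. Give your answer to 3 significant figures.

Wien's law: T_J/T_K = λ_K/λ_J = 1650/243 = 6.790.
L_J/L_K = (R_J/R_K)²(T_J/T_K)⁴ = (0.288)²(6.790)⁴ = 176.3.
F_J/F_K = (L_J/L_K)/(d_J/d_K)² = 176.3/(15.0)² = 0.7836.

0.784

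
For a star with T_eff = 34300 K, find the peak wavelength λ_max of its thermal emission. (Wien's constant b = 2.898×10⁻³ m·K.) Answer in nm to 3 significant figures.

84.5 nm

λ_max = b/T = 2.898×10⁻³ / 34300 = 8.45×10^-8 m = 84.49 nm.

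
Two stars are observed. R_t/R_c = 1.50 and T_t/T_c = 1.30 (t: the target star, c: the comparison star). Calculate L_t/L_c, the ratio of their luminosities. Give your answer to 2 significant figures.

From the Stefan–Boltzmann law, L ∝ R²T⁴, so
L_t/L_c = (R_t/R_c)² (T_t/T_c)⁴ = (1.50)² × (1.30)⁴ = 2.250 × 2.856 = 6.426.

6.4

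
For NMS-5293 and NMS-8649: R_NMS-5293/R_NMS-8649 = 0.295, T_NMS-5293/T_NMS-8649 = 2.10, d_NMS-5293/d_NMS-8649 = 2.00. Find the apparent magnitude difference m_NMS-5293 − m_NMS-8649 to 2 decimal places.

0.93

L_NMS-5293/L_NMS-8649 = (0.295)²(2.10)⁴ = 1.692.
F_NMS-5293/F_NMS-8649 = (L_NMS-5293/L_NMS-8649)/(d_NMS-5293/d_NMS-8649)² = 1.692/4.000 = 0.4231.
m_NMS-5293 − m_NMS-8649 = −2.5 log₁₀(0.4231) = 0.93.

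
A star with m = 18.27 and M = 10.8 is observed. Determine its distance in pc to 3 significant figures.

m − M = 5 log₁₀(d/10 pc)
18.27 − (10.8) = 7.47 = 5 log₁₀(d/10)
d = 10 × 10^(7.47/5) = 10 × 10^1.494 = 311.9 pc.

312 pc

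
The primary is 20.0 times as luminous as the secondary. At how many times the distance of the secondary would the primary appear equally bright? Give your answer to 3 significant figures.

4.47

Equal flux requires L_p/d_p² = L_s/d_s², so d_p/d_s = √(L_p/L_s)
= √(20.0) = 4.472.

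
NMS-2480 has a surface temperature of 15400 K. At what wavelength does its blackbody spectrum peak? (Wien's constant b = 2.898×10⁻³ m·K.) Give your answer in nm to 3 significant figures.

188 nm

λ_max = b/T = 2.898×10⁻³ / 15400 = 1.88×10^-7 m = 188.2 nm.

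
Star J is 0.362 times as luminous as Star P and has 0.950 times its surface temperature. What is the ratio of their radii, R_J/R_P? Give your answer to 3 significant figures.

L ∝ R²T⁴ gives R ∝ √L / T², so
R_J/R_P = √(0.362) / (0.950)² = 0.6017 / 0.9025 = 0.6667.

0.667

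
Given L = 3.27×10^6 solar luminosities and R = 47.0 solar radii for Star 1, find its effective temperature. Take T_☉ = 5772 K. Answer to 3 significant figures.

3.58×10^4 K

T/T_☉ = (L/L_☉)^(1/4) / (R/R_☉)^(1/2)
T = 5772 × (3.27×10^6)^(1/4) / √(47.0) = 5772 × 42.52 / 6.856 = 3.580×10^4 K.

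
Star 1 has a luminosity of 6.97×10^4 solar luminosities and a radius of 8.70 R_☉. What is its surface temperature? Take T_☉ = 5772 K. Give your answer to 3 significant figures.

3.18×10^4 K

T/T_☉ = (L/L_☉)^(1/4) / (R/R_☉)^(1/2)
T = 5772 × (6.97×10^4)^(1/4) / √(8.70) = 5772 × 16.25 / 2.950 = 3.180×10^4 K.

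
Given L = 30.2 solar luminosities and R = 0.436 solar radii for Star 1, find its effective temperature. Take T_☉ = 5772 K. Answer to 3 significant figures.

2.05×10^4 K

T/T_☉ = (L/L_☉)^(1/4) / (R/R_☉)^(1/2)
T = 5772 × (30.2)^(1/4) / √(0.436) = 5772 × 2.344 / 0.6603 = 2.049×10^4 K.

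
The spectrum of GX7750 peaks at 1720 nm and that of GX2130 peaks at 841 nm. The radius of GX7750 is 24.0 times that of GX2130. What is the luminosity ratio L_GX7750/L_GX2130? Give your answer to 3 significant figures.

Wien's law gives T ∝ 1/λ_max, so T_GX7750/T_GX2130 = λ_GX2130/λ_GX7750 = 841/1720 = 0.4890.
Then L ∝ R²T⁴ gives L_GX7750/L_GX2130 = (24.0)² × (0.4890)⁴ = 576.0 × 0.05716 = 32.92.

32.9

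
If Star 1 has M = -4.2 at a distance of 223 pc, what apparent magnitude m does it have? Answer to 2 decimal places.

2.54

m = M + 5 log₁₀(d/10 pc) = -4.2 + 5 log₁₀(223/10)
  = -4.2 + 5 × 1.348 = -4.2 + 6.74 = 2.54.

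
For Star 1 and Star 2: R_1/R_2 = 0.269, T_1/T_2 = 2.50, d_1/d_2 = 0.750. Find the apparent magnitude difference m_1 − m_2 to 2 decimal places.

L_1/L_2 = (0.269)²(2.50)⁴ = 2.827.
F_1/F_2 = (L_1/L_2)/(d_1/d_2)² = 2.827/0.5625 = 5.025.
m_1 − m_2 = −2.5 log₁₀(5.025) = -1.75.

-1.75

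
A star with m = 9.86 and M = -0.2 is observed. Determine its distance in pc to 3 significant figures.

m − M = 5 log₁₀(d/10 pc)
9.86 − (-0.2) = 10.06 = 5 log₁₀(d/10)
d = 10 × 10^(10.06/5) = 10 × 10^2.012 = 1028 pc.

1.03×10^3 pc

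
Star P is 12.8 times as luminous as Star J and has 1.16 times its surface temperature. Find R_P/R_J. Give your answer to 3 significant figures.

L ∝ R²T⁴ gives R ∝ √L / T², so
R_P/R_J = √(12.8) / (1.16)² = 3.578 / 1.346 = 2.659.

2.66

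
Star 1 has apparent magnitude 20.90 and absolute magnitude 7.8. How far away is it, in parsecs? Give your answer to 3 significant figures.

m − M = 5 log₁₀(d/10 pc)
20.90 − (7.8) = 13.10 = 5 log₁₀(d/10)
d = 10 × 10^(13.10/5) = 10 × 10^2.620 = 4169 pc.

4.17×10^3 pc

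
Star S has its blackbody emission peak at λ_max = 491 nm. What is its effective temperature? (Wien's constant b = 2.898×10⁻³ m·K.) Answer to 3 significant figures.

5.90×10^3 K

T = b/λ_max = 2.898×10⁻³ / (491×10⁻⁹) = 5902 K.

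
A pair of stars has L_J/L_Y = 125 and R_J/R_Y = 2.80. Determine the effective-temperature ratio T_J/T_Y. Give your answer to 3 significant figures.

2.00

L ∝ R²T⁴ gives T ∝ (L/R²)^(1/4), so
T_J/T_Y = (125 / 2.80²)^(1/4) = (15.94)^(1/4) = 1.998.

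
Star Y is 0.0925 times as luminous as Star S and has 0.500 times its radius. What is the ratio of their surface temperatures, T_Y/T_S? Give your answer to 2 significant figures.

0.78

L ∝ R²T⁴ gives T ∝ (L/R²)^(1/4), so
T_Y/T_S = (0.0925 / 0.500²)^(1/4) = (0.3700)^(1/4) = 0.7799.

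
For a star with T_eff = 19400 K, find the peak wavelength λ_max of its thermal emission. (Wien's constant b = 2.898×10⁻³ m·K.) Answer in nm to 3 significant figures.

149 nm

λ_max = b/T = 2.898×10⁻³ / 19400 = 1.49×10^-7 m = 149.4 nm.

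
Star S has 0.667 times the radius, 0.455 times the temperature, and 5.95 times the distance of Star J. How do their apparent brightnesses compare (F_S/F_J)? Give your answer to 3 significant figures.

L_S/L_J = (R_S/R_J)²(T_S/T_J)⁴ = (0.667)² × (0.455)⁴ = 0.01907.
F_S/F_J = (L_S/L_J)/(d_S/d_J)² = 0.01907 / (5.95)² = 5.386×10^-4.

5.39×10^-4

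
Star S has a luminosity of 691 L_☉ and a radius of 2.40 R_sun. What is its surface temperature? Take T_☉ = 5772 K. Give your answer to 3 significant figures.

T/T_☉ = (L/L_☉)^(1/4) / (R/R_☉)^(1/2)
T = 5772 × (691)^(1/4) / √(2.40) = 5772 × 5.127 / 1.549 = 1.910×10^4 K.

1.91×10^4 K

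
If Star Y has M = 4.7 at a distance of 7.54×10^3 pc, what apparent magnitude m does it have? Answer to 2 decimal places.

19.09

m = M + 5 log₁₀(d/10 pc) = 4.7 + 5 log₁₀(7.54×10^3/10)
  = 4.7 + 5 × 2.877 = 4.7 + 14.39 = 19.09.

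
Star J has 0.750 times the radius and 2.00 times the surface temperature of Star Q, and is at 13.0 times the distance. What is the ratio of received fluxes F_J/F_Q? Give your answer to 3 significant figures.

L_J/L_Q = (R_J/R_Q)²(T_J/T_Q)⁴ = (0.750)² × (2.00)⁴ = 9.000.
F_J/F_Q = (L_J/L_Q)/(d_J/d_Q)² = 9.000 / (13.0)² = 0.05325.

0.0533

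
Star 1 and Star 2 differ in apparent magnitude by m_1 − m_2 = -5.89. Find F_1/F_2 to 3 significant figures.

F_1/F_2 = 10^(−(m_1 − m_2)/2.5) = 10^(5.89/2.5) = 10^2.356 = 227.0.

227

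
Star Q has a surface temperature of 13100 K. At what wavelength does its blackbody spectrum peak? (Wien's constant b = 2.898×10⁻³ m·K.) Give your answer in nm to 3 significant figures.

λ_max = b/T = 2.898×10⁻³ / 13100 = 2.21×10^-7 m = 221.2 nm.

221 nm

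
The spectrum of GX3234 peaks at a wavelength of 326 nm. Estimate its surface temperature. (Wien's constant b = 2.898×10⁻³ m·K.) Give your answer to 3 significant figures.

T = b/λ_max = 2.898×10⁻³ / (326×10⁻⁹) = 8890 K.

8.89×10^3 K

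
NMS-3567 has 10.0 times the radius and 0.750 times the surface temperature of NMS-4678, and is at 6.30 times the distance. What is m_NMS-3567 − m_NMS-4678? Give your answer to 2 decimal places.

L_NMS-3567/L_NMS-4678 = (10.0)²(0.750)⁴ = 31.64.
F_NMS-3567/F_NMS-4678 = (L_NMS-3567/L_NMS-4678)/(d_NMS-3567/d_NMS-4678)² = 31.64/39.69 = 0.7972.
m_NMS-3567 − m_NMS-4678 = −2.5 log₁₀(0.7972) = 0.25.

0.25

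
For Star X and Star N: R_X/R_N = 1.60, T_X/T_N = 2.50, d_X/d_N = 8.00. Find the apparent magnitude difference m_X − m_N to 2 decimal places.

-0.48

L_X/L_N = (1.60)²(2.50)⁴ = 100.0.
F_X/F_N = (L_X/L_N)/(d_X/d_N)² = 100.0/64.00 = 1.563.
m_X − m_N = −2.5 log₁₀(1.563) = -0.48.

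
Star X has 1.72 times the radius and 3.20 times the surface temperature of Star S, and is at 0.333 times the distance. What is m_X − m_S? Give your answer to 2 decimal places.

L_X/L_S = (1.72)²(3.20)⁴ = 310.2.
F_X/F_S = (L_X/L_S)/(d_X/d_S)² = 310.2/0.1109 = 2797.
m_X − m_S = −2.5 log₁₀(2797) = -8.62.

-8.62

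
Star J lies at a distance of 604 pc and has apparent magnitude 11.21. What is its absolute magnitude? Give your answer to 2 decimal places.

M = m − 5 log₁₀(d/10 pc) = 11.21 − 5 log₁₀(604/10)
  = 11.21 − 5 × 1.781 = 11.21 − 8.91 = 2.30.

2.30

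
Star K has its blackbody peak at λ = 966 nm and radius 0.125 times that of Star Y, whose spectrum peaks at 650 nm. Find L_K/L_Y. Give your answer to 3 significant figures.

0.00320

Wien's law gives T ∝ 1/λ_max, so T_K/T_Y = λ_Y/λ_K = 650/966 = 0.6729.
Then L ∝ R²T⁴ gives L_K/L_Y = (0.125)² × (0.6729)⁴ = 0.01562 × 0.2050 = 0.003203.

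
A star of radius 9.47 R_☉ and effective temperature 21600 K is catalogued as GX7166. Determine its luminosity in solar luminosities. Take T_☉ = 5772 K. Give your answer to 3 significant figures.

1.76×10^4 solar luminosities

L/L_☉ = (R/R_☉)² (T/T_☉)⁴ = (9.47)² × (21600/5772)⁴
       = 89.68 × (3.742)⁴ = 89.68 × 196.1 = 1.759×10^4.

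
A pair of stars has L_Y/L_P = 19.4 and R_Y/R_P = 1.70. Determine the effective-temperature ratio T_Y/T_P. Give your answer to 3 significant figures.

1.61

L ∝ R²T⁴ gives T ∝ (L/R²)^(1/4), so
T_Y/T_P = (19.4 / 1.70²)^(1/4) = (6.713)^(1/4) = 1.610.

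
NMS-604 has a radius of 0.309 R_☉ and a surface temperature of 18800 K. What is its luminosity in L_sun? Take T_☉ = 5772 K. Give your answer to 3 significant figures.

10.7 L_sun

L/L_☉ = (R/R_☉)² (T/T_☉)⁴ = (0.309)² × (18800/5772)⁴
       = 0.09548 × (3.257)⁴ = 0.09548 × 112.5 = 10.75.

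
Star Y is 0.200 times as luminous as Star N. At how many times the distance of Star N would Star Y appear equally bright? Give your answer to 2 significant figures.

0.45

Equal flux requires L_Y/d_Y² = L_N/d_N², so d_Y/d_N = √(L_Y/L_N)
= √(0.200) = 0.4472.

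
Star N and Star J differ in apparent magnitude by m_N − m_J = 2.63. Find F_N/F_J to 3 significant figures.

F_N/F_J = 10^(−(m_N − m_J)/2.5) = 10^(-2.63/2.5) = 10^-1.052 = 0.08872.

0.0887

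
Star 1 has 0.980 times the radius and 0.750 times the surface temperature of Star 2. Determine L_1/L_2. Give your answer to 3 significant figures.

0.304

From the Stefan–Boltzmann law, L ∝ R²T⁴, so
L_1/L_2 = (R_1/R_2)² (T_1/T_2)⁴ = (0.980)² × (0.750)⁴ = 0.9604 × 0.3164 = 0.3039.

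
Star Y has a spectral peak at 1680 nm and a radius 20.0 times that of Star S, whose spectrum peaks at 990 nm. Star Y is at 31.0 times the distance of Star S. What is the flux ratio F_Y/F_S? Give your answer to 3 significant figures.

Wien's law: T_Y/T_S = λ_S/λ_Y = 990/1680 = 0.5893.
L_Y/L_S = (R_Y/R_S)²(T_Y/T_S)⁴ = (20.0)²(0.5893)⁴ = 48.24.
F_Y/F_S = (L_Y/L_S)/(d_Y/d_S)² = 48.24/(31.0)² = 0.05019.

0.0502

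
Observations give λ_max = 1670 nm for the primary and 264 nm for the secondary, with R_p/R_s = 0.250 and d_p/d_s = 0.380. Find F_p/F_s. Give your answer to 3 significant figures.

2.70×10^-4

Wien's law: T_p/T_s = λ_s/λ_p = 264/1670 = 0.1581.
L_p/L_s = (R_p/R_s)²(T_p/T_s)⁴ = (0.250)²(0.1581)⁴ = 3.903×10^-5.
F_p/F_s = (L_p/L_s)/(d_p/d_s)² = 3.903×10^-5/(0.380)² = 2.703×10^-4.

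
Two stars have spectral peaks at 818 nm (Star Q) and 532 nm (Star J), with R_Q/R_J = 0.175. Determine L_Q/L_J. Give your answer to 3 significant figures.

Wien's law gives T ∝ 1/λ_max, so T_Q/T_J = λ_J/λ_Q = 532/818 = 0.6504.
Then L ∝ R²T⁴ gives L_Q/L_J = (0.175)² × (0.6504)⁴ = 0.03062 × 0.1789 = 0.005479.

0.00548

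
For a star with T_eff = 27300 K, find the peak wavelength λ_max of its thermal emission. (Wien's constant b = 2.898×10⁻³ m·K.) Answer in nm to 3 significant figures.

λ_max = b/T = 2.898×10⁻³ / 27300 = 1.06×10^-7 m = 106.2 nm.

106 nm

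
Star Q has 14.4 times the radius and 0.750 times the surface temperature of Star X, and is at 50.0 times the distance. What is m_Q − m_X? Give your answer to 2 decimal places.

3.95

L_Q/L_X = (14.4)²(0.750)⁴ = 65.61.
F_Q/F_X = (L_Q/L_X)/(d_Q/d_X)² = 65.61/2500 = 0.02624.
m_Q − m_X = −2.5 log₁₀(0.02624) = 3.95.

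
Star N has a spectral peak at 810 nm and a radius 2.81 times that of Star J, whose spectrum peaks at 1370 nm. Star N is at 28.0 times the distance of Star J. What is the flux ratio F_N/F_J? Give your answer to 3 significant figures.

Wien's law: T_N/T_J = λ_J/λ_N = 1370/810 = 1.691.
L_N/L_J = (R_N/R_J)²(T_N/T_J)⁴ = (2.81)²(1.691)⁴ = 64.62.
F_N/F_J = (L_N/L_J)/(d_N/d_J)² = 64.62/(28.0)² = 0.08242.

0.0824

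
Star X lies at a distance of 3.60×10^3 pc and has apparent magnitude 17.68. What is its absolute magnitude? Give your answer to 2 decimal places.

4.90

M = m − 5 log₁₀(d/10 pc) = 17.68 − 5 log₁₀(3.60×10^3/10)
  = 17.68 − 5 × 2.556 = 17.68 − 12.78 = 4.90.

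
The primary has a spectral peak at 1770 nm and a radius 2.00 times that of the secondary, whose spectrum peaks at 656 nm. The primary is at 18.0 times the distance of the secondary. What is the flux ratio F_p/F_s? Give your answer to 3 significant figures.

Wien's law: T_p/T_s = λ_s/λ_p = 656/1770 = 0.3706.
L_p/L_s = (R_p/R_s)²(T_p/T_s)⁴ = (2.00)²(0.3706)⁴ = 0.07547.
F_p/F_s = (L_p/L_s)/(d_p/d_s)² = 0.07547/(18.0)² = 2.329×10^-4.

2.33×10^-4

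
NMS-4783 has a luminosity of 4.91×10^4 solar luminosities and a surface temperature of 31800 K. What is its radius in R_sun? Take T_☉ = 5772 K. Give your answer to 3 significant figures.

7.30 R_sun

R/R_☉ = √(L/L_☉) / (T/T_☉)² = √(4.91×10^4) / (5.509)²
       = 221.6 / 30.35 = 7.300.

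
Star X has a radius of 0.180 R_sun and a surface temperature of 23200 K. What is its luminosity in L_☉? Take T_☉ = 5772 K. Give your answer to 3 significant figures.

8.46 L_☉

L/L_☉ = (R/R_☉)² (T/T_☉)⁴ = (0.180)² × (23200/5772)⁴
       = 0.03240 × (4.019)⁴ = 0.03240 × 261.0 = 8.457.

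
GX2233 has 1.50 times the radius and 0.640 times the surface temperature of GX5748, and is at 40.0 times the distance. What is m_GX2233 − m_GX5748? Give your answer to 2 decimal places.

9.07

L_GX2233/L_GX5748 = (1.50)²(0.640)⁴ = 0.3775.
F_GX2233/F_GX5748 = (L_GX2233/L_GX5748)/(d_GX2233/d_GX5748)² = 0.3775/1600 = 2.359×10^-4.
m_GX2233 − m_GX5748 = −2.5 log₁₀(2.359×10^-4) = 9.07.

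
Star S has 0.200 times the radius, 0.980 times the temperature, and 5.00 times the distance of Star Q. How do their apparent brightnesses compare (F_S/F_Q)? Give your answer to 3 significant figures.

L_S/L_Q = (R_S/R_Q)²(T_S/T_Q)⁴ = (0.200)² × (0.980)⁴ = 0.03689.
F_S/F_Q = (L_S/L_Q)/(d_S/d_Q)² = 0.03689 / (5.00)² = 0.001476.

0.00148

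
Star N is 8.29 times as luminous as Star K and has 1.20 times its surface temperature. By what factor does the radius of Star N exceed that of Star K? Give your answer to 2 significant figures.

L ∝ R²T⁴ gives R ∝ √L / T², so
R_N/R_K = √(8.29) / (1.20)² = 2.879 / 1.440 = 1.999.

2.0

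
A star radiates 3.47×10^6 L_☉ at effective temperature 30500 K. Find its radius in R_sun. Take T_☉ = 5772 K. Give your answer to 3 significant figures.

66.7 R_sun

R/R_☉ = √(L/L_☉) / (T/T_☉)² = √(3.47×10^6) / (5.284)²
       = 1863 / 27.92 = 66.71.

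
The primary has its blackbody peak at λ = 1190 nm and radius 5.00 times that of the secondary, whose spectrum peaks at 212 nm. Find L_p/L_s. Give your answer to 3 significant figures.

0.0252

Wien's law gives T ∝ 1/λ_max, so T_p/T_s = λ_s/λ_p = 212/1190 = 0.1782.
Then L ∝ R²T⁴ gives L_p/L_s = (5.00)² × (0.1782)⁴ = 25.00 × 0.001007 = 0.02518.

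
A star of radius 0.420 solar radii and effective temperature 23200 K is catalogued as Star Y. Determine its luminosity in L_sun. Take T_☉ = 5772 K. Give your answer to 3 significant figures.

46.0 L_sun

L/L_☉ = (R/R_☉)² (T/T_☉)⁴ = (0.420)² × (23200/5772)⁴
       = 0.1764 × (4.019)⁴ = 0.1764 × 261.0 = 46.04.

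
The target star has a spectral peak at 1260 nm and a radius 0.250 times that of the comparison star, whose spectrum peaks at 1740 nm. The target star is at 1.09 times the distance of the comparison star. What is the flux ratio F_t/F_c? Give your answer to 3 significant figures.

0.191

Wien's law: T_t/T_c = λ_c/λ_t = 1740/1260 = 1.381.
L_t/L_c = (R_t/R_c)²(T_t/T_c)⁴ = (0.250)²(1.381)⁴ = 0.2273.
F_t/F_c = (L_t/L_c)/(d_t/d_c)² = 0.2273/(1.09)² = 0.1913.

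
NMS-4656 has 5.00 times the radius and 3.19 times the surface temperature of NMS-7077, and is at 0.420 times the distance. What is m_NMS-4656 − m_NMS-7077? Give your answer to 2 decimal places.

-10.42

L_NMS-4656/L_NMS-7077 = (5.00)²(3.19)⁴ = 2589.
F_NMS-4656/F_NMS-7077 = (L_NMS-4656/L_NMS-7077)/(d_NMS-4656/d_NMS-7077)² = 2589/0.1764 = 1.468×10^4.
m_NMS-4656 − m_NMS-7077 = −2.5 log₁₀(1.468×10^4) = -10.42.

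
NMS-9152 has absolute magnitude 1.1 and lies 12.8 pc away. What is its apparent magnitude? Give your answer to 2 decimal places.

1.64

m = M + 5 log₁₀(d/10 pc) = 1.1 + 5 log₁₀(12.8/10)
  = 1.1 + 5 × 0.107 = 1.1 + 0.54 = 1.64.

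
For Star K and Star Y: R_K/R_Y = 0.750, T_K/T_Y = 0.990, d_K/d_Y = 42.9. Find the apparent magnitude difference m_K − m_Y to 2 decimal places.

L_K/L_Y = (0.750)²(0.990)⁴ = 0.5403.
F_K/F_Y = (L_K/L_Y)/(d_K/d_Y)² = 0.5403/1840 = 2.936×10^-4.
m_K − m_Y = −2.5 log₁₀(2.936×10^-4) = 8.83.

8.83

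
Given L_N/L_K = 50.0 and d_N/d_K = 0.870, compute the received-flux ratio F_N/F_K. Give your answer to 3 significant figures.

F = L/(4πd²), so F_N/F_K = (L_N/L_K) / (d_N/d_K)²
= 50.0 / (0.870)² = 50.0 / 0.7569 = 66.06.

66.1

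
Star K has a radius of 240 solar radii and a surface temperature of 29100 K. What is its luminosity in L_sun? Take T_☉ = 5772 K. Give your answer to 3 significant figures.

L/L_☉ = (R/R_☉)² (T/T_☉)⁴ = (240)² × (29100/5772)⁴
       = 5.760×10^4 × (5.042)⁴ = 5.760×10^4 × 646.1 = 3.721×10^7.

3.72×10^7 L_sun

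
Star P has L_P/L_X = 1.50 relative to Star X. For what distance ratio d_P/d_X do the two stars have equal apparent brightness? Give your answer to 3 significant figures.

1.22

Equal flux requires L_P/d_P² = L_X/d_X², so d_P/d_X = √(L_P/L_X)
= √(1.50) = 1.225.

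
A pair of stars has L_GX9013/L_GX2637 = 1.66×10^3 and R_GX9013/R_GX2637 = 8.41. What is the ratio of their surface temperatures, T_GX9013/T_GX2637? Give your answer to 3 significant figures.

L ∝ R²T⁴ gives T ∝ (L/R²)^(1/4), so
T_GX9013/T_GX2637 = (1.66×10^3 / 8.41²)^(1/4) = (23.47)^(1/4) = 2.201.

2.20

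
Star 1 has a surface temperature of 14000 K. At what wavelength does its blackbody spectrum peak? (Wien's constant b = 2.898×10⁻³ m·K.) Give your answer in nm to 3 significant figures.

λ_max = b/T = 2.898×10⁻³ / 14000 = 2.07×10^-7 m = 207.0 nm.

207 nm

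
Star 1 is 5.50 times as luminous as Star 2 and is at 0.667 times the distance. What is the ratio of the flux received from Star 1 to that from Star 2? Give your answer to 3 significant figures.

12.4

F = L/(4πd²), so F_1/F_2 = (L_1/L_2) / (d_1/d_2)²
= 5.50 / (0.667)² = 5.50 / 0.4449 = 12.36.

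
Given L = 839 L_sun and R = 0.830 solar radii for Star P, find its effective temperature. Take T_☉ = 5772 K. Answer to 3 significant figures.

3.41×10^4 K

T/T_☉ = (L/L_☉)^(1/4) / (R/R_☉)^(1/2)
T = 5772 × (839)^(1/4) / √(0.830) = 5772 × 5.382 / 0.9110 = 3.410×10^4 K.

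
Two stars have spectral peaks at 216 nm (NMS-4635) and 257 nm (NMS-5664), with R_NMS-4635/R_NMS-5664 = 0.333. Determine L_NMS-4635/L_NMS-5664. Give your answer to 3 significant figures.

0.222

Wien's law gives T ∝ 1/λ_max, so T_NMS-4635/T_NMS-5664 = λ_NMS-5664/λ_NMS-4635 = 257/216 = 1.190.
Then L ∝ R²T⁴ gives L_NMS-4635/L_NMS-5664 = (0.333)² × (1.190)⁴ = 0.1109 × 2.004 = 0.2222.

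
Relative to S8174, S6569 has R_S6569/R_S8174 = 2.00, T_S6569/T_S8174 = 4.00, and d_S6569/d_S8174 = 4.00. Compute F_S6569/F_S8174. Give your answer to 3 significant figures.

L_S6569/L_S8174 = (R_S6569/R_S8174)²(T_S6569/T_S8174)⁴ = (2.00)² × (4.00)⁴ = 1024.
F_S6569/F_S8174 = (L_S6569/L_S8174)/(d_S6569/d_S8174)² = 1024 / (4.00)² = 64.00.

64.0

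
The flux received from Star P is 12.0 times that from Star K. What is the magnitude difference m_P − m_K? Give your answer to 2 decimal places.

-2.70

m_P − m_K = −2.5 log₁₀(F_P/F_K) = −2.5 log₁₀(12.0) = −2.5 × (1.079) = -2.698.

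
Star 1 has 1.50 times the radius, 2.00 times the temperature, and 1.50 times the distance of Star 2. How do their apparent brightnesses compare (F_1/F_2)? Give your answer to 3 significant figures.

L_1/L_2 = (R_1/R_2)²(T_1/T_2)⁴ = (1.50)² × (2.00)⁴ = 36.00.
F_1/F_2 = (L_1/L_2)/(d_1/d_2)² = 36.00 / (1.50)² = 16.00.

16.0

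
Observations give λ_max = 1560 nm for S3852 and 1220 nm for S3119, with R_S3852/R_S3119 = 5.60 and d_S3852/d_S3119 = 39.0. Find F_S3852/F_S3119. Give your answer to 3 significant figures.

0.00771

Wien's law: T_S3852/T_S3119 = λ_S3119/λ_S3852 = 1220/1560 = 0.7821.
L_S3852/L_S3119 = (R_S3852/R_S3119)²(T_S3852/T_S3119)⁴ = (5.60)²(0.7821)⁴ = 11.73.
F_S3852/F_S3119 = (L_S3852/L_S3119)/(d_S3852/d_S3119)² = 11.73/(39.0)² = 0.007712.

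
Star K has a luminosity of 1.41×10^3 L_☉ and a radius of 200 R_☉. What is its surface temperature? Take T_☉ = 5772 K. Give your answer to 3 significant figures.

2.50×10^3 K

T/T_☉ = (L/L_☉)^(1/4) / (R/R_☉)^(1/2)
T = 5772 × (1.41×10^3)^(1/4) / √(200) = 5772 × 6.128 / 14.14 = 2501 K.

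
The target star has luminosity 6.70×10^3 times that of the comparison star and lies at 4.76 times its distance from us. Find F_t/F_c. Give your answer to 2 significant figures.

F = L/(4πd²), so F_t/F_c = (L_t/L_c) / (d_t/d_c)²
= 6.70×10^3 / (4.76)² = 6.70×10^3 / 22.66 = 295.7.

3.0×10^2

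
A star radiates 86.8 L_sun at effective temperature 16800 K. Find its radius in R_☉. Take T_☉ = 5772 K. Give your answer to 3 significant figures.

1.10 R_☉

R/R_☉ = √(L/L_☉) / (T/T_☉)² = √(86.8) / (2.911)²
       = 9.317 / 8.472 = 1.100.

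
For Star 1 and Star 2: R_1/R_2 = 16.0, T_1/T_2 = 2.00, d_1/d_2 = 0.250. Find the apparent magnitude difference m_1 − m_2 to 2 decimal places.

-12.04

L_1/L_2 = (16.0)²(2.00)⁴ = 4096.
F_1/F_2 = (L_1/L_2)/(d_1/d_2)² = 4096/0.06250 = 6.554×10^4.
m_1 − m_2 = −2.5 log₁₀(6.554×10^4) = -12.04.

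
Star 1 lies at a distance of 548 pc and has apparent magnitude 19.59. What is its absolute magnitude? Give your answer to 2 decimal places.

10.90

M = m − 5 log₁₀(d/10 pc) = 19.59 − 5 log₁₀(548/10)
  = 19.59 − 5 × 1.739 = 19.59 − 8.69 = 10.90.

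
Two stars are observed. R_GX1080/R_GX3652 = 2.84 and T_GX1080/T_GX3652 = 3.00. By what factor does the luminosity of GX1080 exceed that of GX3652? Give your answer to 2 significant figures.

From the Stefan–Boltzmann law, L ∝ R²T⁴, so
L_GX1080/L_GX3652 = (R_GX1080/R_GX3652)² (T_GX1080/T_GX3652)⁴ = (2.84)² × (3.00)⁴ = 8.066 × 81.00 = 653.3.

6.5×10^2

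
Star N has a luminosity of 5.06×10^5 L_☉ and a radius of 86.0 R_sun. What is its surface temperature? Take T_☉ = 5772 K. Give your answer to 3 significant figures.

1.66×10^4 K

T/T_☉ = (L/L_☉)^(1/4) / (R/R_☉)^(1/2)
T = 5772 × (5.06×10^5)^(1/4) / √(86.0) = 5772 × 26.67 / 9.274 = 1.660×10^4 K.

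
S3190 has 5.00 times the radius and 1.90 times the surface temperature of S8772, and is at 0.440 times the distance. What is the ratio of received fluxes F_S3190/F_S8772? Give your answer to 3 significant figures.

1.68×10^3

L_S3190/L_S8772 = (R_S3190/R_S8772)²(T_S3190/T_S8772)⁴ = (5.00)² × (1.90)⁴ = 325.8.
F_S3190/F_S8772 = (L_S3190/L_S8772)/(d_S3190/d_S8772)² = 325.8 / (0.440)² = 1683.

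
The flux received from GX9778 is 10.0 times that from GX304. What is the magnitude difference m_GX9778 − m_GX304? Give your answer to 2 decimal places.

m_GX9778 − m_GX304 = −2.5 log₁₀(F_GX9778/F_GX304) = −2.5 log₁₀(10.0) = −2.5 × (1.000) = -2.500.

-2.50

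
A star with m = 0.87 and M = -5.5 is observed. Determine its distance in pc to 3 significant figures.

m − M = 5 log₁₀(d/10 pc)
0.87 − (-5.5) = 6.37 = 5 log₁₀(d/10)
d = 10 × 10^(6.37/5) = 10 × 10^1.274 = 187.9 pc.

188 pc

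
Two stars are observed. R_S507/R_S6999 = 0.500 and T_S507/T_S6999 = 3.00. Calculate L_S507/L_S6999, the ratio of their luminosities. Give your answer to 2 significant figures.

From the Stefan–Boltzmann law, L ∝ R²T⁴, so
L_S507/L_S6999 = (R_S507/R_S6999)² (T_S507/T_S6999)⁴ = (0.500)² × (3.00)⁴ = 0.2500 × 81.00 = 20.25.

20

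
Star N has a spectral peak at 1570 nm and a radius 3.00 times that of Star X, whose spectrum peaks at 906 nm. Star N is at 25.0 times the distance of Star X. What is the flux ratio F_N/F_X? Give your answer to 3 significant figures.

0.00160

Wien's law: T_N/T_X = λ_X/λ_N = 906/1570 = 0.5771.
L_N/L_X = (R_N/R_X)²(T_N/T_X)⁴ = (3.00)²(0.5771)⁴ = 0.9981.
F_N/F_X = (L_N/L_X)/(d_N/d_X)² = 0.9981/(25.0)² = 0.001597.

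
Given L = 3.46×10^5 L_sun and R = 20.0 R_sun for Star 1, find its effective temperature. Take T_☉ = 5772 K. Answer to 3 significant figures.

3.13×10^4 K

T/T_☉ = (L/L_☉)^(1/4) / (R/R_☉)^(1/2)
T = 5772 × (3.46×10^5)^(1/4) / √(20.0) = 5772 × 24.25 / 4.472 = 3.130×10^4 K.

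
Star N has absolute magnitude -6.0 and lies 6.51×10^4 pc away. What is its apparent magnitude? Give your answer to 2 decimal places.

m = M + 5 log₁₀(d/10 pc) = -6.0 + 5 log₁₀(6.51×10^4/10)
  = -6.0 + 5 × 3.814 = -6.0 + 19.07 = 13.07.

13.07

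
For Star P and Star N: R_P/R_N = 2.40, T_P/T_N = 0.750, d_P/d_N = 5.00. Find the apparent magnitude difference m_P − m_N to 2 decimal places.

2.84

L_P/L_N = (2.40)²(0.750)⁴ = 1.823.
F_P/F_N = (L_P/L_N)/(d_P/d_N)² = 1.823/25.00 = 0.07290.
m_P − m_N = −2.5 log₁₀(0.07290) = 2.84.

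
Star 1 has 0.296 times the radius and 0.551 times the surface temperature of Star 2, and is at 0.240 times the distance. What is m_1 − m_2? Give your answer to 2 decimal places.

2.13

L_1/L_2 = (0.296)²(0.551)⁴ = 0.008076.
F_1/F_2 = (L_1/L_2)/(d_1/d_2)² = 0.008076/0.05760 = 0.1402.
m_1 − m_2 = −2.5 log₁₀(0.1402) = 2.13.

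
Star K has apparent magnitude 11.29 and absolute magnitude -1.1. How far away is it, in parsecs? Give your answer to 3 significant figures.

m − M = 5 log₁₀(d/10 pc)
11.29 − (-1.1) = 12.39 = 5 log₁₀(d/10)
d = 10 × 10^(12.39/5) = 10 × 10^2.478 = 3006 pc.

3.01×10^3 pc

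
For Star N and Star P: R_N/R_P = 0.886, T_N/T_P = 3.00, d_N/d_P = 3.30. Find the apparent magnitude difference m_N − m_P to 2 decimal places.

-1.92

L_N/L_P = (0.886)²(3.00)⁴ = 63.58.
F_N/F_P = (L_N/L_P)/(d_N/d_P)² = 63.58/10.89 = 5.839.
m_N − m_P = −2.5 log₁₀(5.839) = -1.92.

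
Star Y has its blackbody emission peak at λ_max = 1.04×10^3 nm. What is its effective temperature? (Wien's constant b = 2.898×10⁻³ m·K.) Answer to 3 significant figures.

T = b/λ_max = 2.898×10⁻³ / (1.04×10^3×10⁻⁹) = 2787 K.

2.79×10^3 K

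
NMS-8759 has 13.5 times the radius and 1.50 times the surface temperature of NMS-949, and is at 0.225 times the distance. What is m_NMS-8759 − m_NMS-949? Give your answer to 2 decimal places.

L_NMS-8759/L_NMS-949 = (13.5)²(1.50)⁴ = 922.6.
F_NMS-8759/F_NMS-949 = (L_NMS-8759/L_NMS-949)/(d_NMS-8759/d_NMS-949)² = 922.6/0.05063 = 1.822×10^4.
m_NMS-8759 − m_NMS-949 = −2.5 log₁₀(1.822×10^4) = -10.65.

-10.65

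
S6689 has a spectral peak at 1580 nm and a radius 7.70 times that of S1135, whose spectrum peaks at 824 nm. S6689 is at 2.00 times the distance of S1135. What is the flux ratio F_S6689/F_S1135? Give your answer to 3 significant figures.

Wien's law: T_S6689/T_S1135 = λ_S1135/λ_S6689 = 824/1580 = 0.5215.
L_S6689/L_S1135 = (R_S6689/R_S1135)²(T_S6689/T_S1135)⁴ = (7.70)²(0.5215)⁴ = 4.386.
F_S6689/F_S1135 = (L_S6689/L_S1135)/(d_S6689/d_S1135)² = 4.386/(2.00)² = 1.096.

1.10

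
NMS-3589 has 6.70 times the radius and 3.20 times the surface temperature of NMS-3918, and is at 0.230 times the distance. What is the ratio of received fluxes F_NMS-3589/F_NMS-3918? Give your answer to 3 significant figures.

L_NMS-3589/L_NMS-3918 = (R_NMS-3589/R_NMS-3918)²(T_NMS-3589/T_NMS-3918)⁴ = (6.70)² × (3.20)⁴ = 4707.
F_NMS-3589/F_NMS-3918 = (L_NMS-3589/L_NMS-3918)/(d_NMS-3589/d_NMS-3918)² = 4707 / (0.230)² = 8.898×10^4.

8.90×10^4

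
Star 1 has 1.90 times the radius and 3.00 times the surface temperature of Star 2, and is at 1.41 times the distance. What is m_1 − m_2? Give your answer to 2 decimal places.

-5.42

L_1/L_2 = (1.90)²(3.00)⁴ = 292.4.
F_1/F_2 = (L_1/L_2)/(d_1/d_2)² = 292.4/1.988 = 147.1.
m_1 − m_2 = −2.5 log₁₀(147.1) = -5.42.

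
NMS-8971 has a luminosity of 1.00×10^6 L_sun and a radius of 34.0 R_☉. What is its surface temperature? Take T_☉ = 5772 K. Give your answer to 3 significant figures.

3.13×10^4 K

T/T_☉ = (L/L_☉)^(1/4) / (R/R_☉)^(1/2)
T = 5772 × (1.00×10^6)^(1/4) / √(34.0) = 5772 × 31.62 / 5.831 = 3.130×10^4 K.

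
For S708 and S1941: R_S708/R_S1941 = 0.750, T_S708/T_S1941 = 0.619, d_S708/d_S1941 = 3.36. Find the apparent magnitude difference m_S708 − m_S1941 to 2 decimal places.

L_S708/L_S1941 = (0.750)²(0.619)⁴ = 0.08258.
F_S708/F_S1941 = (L_S708/L_S1941)/(d_S708/d_S1941)² = 0.08258/11.29 = 0.007315.
m_S708 − m_S1941 = −2.5 log₁₀(0.007315) = 5.34.

5.34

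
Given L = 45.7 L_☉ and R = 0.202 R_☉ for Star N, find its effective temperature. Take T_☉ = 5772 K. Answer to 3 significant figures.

T/T_☉ = (L/L_☉)^(1/4) / (R/R_☉)^(1/2)
T = 5772 × (45.7)^(1/4) / √(0.202) = 5772 × 2.600 / 0.4494 = 3.339×10^4 K.

3.34×10^4 K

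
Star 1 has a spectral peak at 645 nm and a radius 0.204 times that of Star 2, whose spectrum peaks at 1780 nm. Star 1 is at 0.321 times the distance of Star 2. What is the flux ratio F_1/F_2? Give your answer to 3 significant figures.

Wien's law: T_1/T_2 = λ_2/λ_1 = 1780/645 = 2.760.
L_1/L_2 = (R_1/R_2)²(T_1/T_2)⁴ = (0.204)²(2.760)⁴ = 2.414.
F_1/F_2 = (L_1/L_2)/(d_1/d_2)² = 2.414/(0.321)² = 23.43.

23.4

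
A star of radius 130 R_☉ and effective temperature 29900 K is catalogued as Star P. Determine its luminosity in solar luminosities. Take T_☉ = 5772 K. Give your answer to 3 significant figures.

1.22×10^7 solar luminosities

L/L_☉ = (R/R_☉)² (T/T_☉)⁴ = (130)² × (29900/5772)⁴
       = 1.690×10^4 × (5.180)⁴ = 1.690×10^4 × 720.1 = 1.217×10^7.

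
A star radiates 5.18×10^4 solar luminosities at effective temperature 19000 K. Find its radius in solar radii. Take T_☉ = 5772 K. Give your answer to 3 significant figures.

21.0 solar radii

R/R_☉ = √(L/L_☉) / (T/T_☉)² = √(5.18×10^4) / (3.292)²
       = 227.6 / 10.84 = 21.00.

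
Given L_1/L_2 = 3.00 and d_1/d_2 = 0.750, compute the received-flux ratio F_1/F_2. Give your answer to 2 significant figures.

5.3

F = L/(4πd²), so F_1/F_2 = (L_1/L_2) / (d_1/d_2)²
= 3.00 / (0.750)² = 3.00 / 0.5625 = 5.333.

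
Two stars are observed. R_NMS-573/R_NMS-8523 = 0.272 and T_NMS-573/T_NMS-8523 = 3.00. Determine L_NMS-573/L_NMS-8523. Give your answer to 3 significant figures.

5.99

From the Stefan–Boltzmann law, L ∝ R²T⁴, so
L_NMS-573/L_NMS-8523 = (R_NMS-573/R_NMS-8523)² (T_NMS-573/T_NMS-8523)⁴ = (0.272)² × (3.00)⁴ = 0.07398 × 81.00 = 5.993.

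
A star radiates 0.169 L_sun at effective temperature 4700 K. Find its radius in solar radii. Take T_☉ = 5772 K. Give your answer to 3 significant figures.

0.620 solar radii

R/R_☉ = √(L/L_☉) / (T/T_☉)² = √(0.169) / (0.8143)²
       = 0.4111 / 0.6630 = 0.6200.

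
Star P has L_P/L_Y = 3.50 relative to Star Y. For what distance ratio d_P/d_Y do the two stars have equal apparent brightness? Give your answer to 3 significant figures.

Equal flux requires L_P/d_P² = L_Y/d_Y², so d_P/d_Y = √(L_P/L_Y)
= √(3.50) = 1.871.

1.87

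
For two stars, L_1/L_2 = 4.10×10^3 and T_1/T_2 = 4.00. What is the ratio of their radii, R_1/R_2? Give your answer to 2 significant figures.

4.0

L ∝ R²T⁴ gives R ∝ √L / T², so
R_1/R_2 = √(4.10×10^3) / (4.00)² = 64.03 / 16.00 = 4.002.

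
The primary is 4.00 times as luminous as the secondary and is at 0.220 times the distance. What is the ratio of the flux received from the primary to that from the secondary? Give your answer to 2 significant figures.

83

F = L/(4πd²), so F_p/F_s = (L_p/L_s) / (d_p/d_s)²
= 4.00 / (0.220)² = 4.00 / 0.04840 = 82.64.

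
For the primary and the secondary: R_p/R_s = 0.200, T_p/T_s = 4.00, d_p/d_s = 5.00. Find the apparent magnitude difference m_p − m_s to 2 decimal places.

0.97

L_p/L_s = (0.200)²(4.00)⁴ = 10.24.
F_p/F_s = (L_p/L_s)/(d_p/d_s)² = 10.24/25.00 = 0.4096.
m_p − m_s = −2.5 log₁₀(0.4096) = 0.97.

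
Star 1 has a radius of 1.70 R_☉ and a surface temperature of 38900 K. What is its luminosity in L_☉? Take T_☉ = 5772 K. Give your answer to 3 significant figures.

5.96×10^3 L_☉

L/L_☉ = (R/R_☉)² (T/T_☉)⁴ = (1.70)² × (38900/5772)⁴
       = 2.890 × (6.739)⁴ = 2.890 × 2063 = 5962.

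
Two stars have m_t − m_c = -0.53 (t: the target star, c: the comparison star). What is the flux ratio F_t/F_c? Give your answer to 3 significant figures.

F_t/F_c = 10^(−(m_t − m_c)/2.5) = 10^(0.53/2.5) = 10^0.212 = 1.629.

1.63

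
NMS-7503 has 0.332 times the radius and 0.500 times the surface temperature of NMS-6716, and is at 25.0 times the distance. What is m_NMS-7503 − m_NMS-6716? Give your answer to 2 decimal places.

12.39

L_NMS-7503/L_NMS-6716 = (0.332)²(0.500)⁴ = 0.006889.
F_NMS-7503/F_NMS-6716 = (L_NMS-7503/L_NMS-6716)/(d_NMS-7503/d_NMS-6716)² = 0.006889/625.0 = 1.102×10^-5.
m_NMS-7503 − m_NMS-6716 = −2.5 log₁₀(1.102×10^-5) = 12.39.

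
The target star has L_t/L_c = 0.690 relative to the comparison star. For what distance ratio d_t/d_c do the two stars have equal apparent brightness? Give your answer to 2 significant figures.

0.83

Equal flux requires L_t/d_t² = L_c/d_c², so d_t/d_c = √(L_t/L_c)
= √(0.690) = 0.8307.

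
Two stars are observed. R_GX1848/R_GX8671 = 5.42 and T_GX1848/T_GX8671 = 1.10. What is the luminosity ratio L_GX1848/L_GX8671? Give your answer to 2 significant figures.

43

From the Stefan–Boltzmann law, L ∝ R²T⁴, so
L_GX1848/L_GX8671 = (R_GX1848/R_GX8671)² (T_GX1848/T_GX8671)⁴ = (5.42)² × (1.10)⁴ = 29.38 × 1.464 = 43.01.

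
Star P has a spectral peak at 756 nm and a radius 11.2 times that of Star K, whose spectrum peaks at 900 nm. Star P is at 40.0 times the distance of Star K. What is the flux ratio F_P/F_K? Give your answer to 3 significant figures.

0.157

Wien's law: T_P/T_K = λ_K/λ_P = 900/756 = 1.190.
L_P/L_K = (R_P/R_K)²(T_P/T_K)⁴ = (11.2)²(1.190)⁴ = 252.0.
F_P/F_K = (L_P/L_K)/(d_P/d_K)² = 252.0/(40.0)² = 0.1575.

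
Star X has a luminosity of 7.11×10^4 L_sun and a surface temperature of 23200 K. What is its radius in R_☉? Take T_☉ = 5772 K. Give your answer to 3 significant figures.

R/R_☉ = √(L/L_☉) / (T/T_☉)² = √(7.11×10^4) / (4.019)²
       = 266.6 / 16.16 = 16.50.

16.5 R_☉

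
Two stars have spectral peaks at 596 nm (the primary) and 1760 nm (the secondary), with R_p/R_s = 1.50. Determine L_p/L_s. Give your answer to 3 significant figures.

Wien's law gives T ∝ 1/λ_max, so T_p/T_s = λ_s/λ_p = 1760/596 = 2.953.
Then L ∝ R²T⁴ gives L_p/L_s = (1.50)² × (2.953)⁴ = 2.250 × 76.04 = 171.1.

171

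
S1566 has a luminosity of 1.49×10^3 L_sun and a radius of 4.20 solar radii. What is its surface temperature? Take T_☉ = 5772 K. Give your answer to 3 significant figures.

1.75×10^4 K

T/T_☉ = (L/L_☉)^(1/4) / (R/R_☉)^(1/2)
T = 5772 × (1.49×10^3)^(1/4) / √(4.20) = 5772 × 6.213 / 2.049 = 1.750×10^4 K.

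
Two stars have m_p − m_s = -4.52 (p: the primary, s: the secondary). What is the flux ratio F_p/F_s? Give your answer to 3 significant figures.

64.3

F_p/F_s = 10^(−(m_p − m_s)/2.5) = 10^(4.52/2.5) = 10^1.808 = 64.27.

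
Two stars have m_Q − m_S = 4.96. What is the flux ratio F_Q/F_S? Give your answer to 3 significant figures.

0.0104

F_Q/F_S = 10^(−(m_Q − m_S)/2.5) = 10^(-4.96/2.5) = 10^-1.984 = 0.01038.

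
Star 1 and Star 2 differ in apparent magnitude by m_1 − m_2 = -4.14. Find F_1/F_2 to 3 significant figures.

45.3

F_1/F_2 = 10^(−(m_1 − m_2)/2.5) = 10^(4.14/2.5) = 10^1.656 = 45.29.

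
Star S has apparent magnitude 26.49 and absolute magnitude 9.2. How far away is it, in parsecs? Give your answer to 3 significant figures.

2.87×10^4 pc

m − M = 5 log₁₀(d/10 pc)
26.49 − (9.2) = 17.29 = 5 log₁₀(d/10)
d = 10 × 10^(17.29/5) = 10 × 10^3.458 = 2.871×10^4 pc.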